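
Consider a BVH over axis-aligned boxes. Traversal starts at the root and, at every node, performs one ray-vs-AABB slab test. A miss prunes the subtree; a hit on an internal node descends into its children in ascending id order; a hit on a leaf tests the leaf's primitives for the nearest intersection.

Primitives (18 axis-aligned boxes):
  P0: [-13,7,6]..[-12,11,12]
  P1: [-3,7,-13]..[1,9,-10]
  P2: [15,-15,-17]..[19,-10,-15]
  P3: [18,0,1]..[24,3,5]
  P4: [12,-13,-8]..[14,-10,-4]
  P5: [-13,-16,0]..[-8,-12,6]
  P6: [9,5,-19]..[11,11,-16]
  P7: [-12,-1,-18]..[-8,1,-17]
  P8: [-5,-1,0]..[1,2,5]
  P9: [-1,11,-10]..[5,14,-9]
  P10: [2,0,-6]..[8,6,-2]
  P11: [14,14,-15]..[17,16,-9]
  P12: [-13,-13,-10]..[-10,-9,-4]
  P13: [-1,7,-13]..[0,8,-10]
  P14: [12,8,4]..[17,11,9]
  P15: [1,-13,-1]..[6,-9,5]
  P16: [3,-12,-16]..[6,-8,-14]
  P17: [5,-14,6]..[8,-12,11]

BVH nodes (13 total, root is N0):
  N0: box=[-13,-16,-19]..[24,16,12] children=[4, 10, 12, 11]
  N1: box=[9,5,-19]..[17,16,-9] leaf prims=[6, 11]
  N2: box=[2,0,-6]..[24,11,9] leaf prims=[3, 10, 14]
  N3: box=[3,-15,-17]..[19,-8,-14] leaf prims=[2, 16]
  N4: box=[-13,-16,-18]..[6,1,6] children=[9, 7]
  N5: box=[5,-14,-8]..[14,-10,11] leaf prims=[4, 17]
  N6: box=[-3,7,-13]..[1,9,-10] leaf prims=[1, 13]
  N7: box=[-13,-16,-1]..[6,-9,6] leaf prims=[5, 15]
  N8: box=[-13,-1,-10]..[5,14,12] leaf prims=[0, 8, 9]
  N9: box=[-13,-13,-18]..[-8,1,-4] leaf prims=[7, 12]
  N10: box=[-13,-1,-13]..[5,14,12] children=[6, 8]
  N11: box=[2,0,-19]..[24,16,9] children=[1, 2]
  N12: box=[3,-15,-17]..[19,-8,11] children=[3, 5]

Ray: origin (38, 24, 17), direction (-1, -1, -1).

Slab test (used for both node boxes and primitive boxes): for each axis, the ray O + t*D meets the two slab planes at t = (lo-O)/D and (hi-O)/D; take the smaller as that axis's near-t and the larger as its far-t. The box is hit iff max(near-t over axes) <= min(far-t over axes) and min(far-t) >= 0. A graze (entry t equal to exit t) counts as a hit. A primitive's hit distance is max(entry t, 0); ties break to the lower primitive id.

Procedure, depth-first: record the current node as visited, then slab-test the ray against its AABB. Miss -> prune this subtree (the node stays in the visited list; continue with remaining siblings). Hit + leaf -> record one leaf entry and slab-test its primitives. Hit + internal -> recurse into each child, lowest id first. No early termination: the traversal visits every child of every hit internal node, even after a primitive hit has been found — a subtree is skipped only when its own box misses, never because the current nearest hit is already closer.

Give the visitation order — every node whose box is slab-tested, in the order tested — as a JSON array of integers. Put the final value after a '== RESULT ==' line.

Trace the traversal:
N0 x:[14,51] y:[8,40] z:[5,36] -> hit [14,36], descend [4, 10, 11, 12]
  N4 x:[32,51] y:[23,40] z:[11,35] -> hit [32,35], descend [7, 9]
    N7 x:[32,51] y:[33,40] z:[11,18] -> miss, prune
    N9 x:[46,51] y:[23,37] z:[21,35] -> miss, prune
  N10 x:[33,51] y:[10,25] z:[5,30] -> miss, prune
  N11 x:[14,36] y:[8,24] z:[8,36] -> hit [14,24], descend [1, 2]
    N1 x:[21,29] y:[8,19] z:[26,36] -> miss, prune
    N2 x:[14,36] y:[13,24] z:[8,23] -> hit [14,23] leaf, test {P3(miss), P10(miss), P14(miss)}
  N12 x:[19,35] y:[32,39] z:[6,34] -> hit [32,34], descend [3, 5]
    N3 x:[19,35] y:[32,39] z:[31,34] -> hit [32,34] leaf, test {P2(miss), P16@t=32}
    N5 x:[24,33] y:[34,38] z:[6,25] -> miss, prune

order=[0, 4, 7, 9, 10, 11, 1, 2, 12, 3, 5]  |boxes|=11  |leaves|=2  hit=P16

== RESULT ==
[0, 4, 7, 9, 10, 11, 1, 2, 12, 3, 5]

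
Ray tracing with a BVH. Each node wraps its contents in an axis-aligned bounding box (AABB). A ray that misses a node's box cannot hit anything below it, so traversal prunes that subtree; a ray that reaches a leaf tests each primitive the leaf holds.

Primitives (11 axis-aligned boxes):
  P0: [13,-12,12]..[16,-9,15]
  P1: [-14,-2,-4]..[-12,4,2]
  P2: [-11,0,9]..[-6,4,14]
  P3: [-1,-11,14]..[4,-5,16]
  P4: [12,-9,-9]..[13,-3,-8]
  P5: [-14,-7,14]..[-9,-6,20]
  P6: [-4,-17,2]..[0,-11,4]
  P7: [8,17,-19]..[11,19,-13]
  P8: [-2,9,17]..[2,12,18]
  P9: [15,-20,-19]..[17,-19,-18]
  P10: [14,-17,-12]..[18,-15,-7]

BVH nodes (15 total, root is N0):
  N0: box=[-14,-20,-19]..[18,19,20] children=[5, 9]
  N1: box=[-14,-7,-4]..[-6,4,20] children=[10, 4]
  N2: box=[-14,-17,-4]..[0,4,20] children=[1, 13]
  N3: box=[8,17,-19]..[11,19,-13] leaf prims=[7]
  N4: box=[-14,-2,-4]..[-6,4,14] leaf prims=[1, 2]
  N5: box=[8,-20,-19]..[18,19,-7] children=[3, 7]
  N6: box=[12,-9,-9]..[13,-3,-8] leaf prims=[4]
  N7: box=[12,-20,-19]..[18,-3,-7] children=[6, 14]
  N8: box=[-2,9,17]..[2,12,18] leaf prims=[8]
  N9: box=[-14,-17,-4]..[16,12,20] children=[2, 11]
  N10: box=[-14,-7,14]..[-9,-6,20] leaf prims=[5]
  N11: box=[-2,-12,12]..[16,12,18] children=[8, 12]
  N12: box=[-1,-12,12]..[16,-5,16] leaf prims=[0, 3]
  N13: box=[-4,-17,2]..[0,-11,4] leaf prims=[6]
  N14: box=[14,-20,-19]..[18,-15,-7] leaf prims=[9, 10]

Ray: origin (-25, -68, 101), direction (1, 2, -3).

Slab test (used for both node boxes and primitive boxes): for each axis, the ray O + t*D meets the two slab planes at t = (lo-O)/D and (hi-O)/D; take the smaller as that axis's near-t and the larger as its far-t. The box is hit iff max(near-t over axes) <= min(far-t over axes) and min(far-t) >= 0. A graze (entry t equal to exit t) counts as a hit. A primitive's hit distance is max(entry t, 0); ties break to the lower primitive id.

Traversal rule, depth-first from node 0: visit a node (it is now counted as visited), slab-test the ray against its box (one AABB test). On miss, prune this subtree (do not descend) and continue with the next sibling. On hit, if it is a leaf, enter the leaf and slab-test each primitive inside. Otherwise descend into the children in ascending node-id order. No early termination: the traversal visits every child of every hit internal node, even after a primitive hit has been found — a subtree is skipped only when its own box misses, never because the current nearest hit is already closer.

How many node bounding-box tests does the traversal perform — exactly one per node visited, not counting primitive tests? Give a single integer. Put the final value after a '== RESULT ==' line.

Trace the traversal:
N0 x:[11,43] y:[24,87/2] z:[27,40] -> hit [27,40], descend [5, 9]
  N5 x:[33,43] y:[24,87/2] z:[36,40] -> hit [36,40], descend [3, 7]
    N3 x:[33,36] y:[85/2,87/2] z:[38,40] -> miss, prune
    N7 x:[37,43] y:[24,65/2] z:[36,40] -> miss, prune
  N9 x:[11,41] y:[51/2,40] z:[27,35] -> hit [27,35], descend [2, 11]
    N2 x:[11,25] y:[51/2,36] z:[27,35] -> miss, prune
    N11 x:[23,41] y:[28,40] z:[83/3,89/3] -> hit [28,89/3], descend [8, 12]
      N8 x:[23,27] y:[77/2,40] z:[83/3,28] -> miss, prune
      N12 x:[24,41] y:[28,63/2] z:[85/3,89/3] -> hit [85/3,89/3] leaf, test {P0(miss), P3@t=57/2}

9 AABB tests over nodes [0, 5, 3, 7, 9, 2, 11, 8, 12]; 1 leaf entered; closest P3.

== RESULT ==
9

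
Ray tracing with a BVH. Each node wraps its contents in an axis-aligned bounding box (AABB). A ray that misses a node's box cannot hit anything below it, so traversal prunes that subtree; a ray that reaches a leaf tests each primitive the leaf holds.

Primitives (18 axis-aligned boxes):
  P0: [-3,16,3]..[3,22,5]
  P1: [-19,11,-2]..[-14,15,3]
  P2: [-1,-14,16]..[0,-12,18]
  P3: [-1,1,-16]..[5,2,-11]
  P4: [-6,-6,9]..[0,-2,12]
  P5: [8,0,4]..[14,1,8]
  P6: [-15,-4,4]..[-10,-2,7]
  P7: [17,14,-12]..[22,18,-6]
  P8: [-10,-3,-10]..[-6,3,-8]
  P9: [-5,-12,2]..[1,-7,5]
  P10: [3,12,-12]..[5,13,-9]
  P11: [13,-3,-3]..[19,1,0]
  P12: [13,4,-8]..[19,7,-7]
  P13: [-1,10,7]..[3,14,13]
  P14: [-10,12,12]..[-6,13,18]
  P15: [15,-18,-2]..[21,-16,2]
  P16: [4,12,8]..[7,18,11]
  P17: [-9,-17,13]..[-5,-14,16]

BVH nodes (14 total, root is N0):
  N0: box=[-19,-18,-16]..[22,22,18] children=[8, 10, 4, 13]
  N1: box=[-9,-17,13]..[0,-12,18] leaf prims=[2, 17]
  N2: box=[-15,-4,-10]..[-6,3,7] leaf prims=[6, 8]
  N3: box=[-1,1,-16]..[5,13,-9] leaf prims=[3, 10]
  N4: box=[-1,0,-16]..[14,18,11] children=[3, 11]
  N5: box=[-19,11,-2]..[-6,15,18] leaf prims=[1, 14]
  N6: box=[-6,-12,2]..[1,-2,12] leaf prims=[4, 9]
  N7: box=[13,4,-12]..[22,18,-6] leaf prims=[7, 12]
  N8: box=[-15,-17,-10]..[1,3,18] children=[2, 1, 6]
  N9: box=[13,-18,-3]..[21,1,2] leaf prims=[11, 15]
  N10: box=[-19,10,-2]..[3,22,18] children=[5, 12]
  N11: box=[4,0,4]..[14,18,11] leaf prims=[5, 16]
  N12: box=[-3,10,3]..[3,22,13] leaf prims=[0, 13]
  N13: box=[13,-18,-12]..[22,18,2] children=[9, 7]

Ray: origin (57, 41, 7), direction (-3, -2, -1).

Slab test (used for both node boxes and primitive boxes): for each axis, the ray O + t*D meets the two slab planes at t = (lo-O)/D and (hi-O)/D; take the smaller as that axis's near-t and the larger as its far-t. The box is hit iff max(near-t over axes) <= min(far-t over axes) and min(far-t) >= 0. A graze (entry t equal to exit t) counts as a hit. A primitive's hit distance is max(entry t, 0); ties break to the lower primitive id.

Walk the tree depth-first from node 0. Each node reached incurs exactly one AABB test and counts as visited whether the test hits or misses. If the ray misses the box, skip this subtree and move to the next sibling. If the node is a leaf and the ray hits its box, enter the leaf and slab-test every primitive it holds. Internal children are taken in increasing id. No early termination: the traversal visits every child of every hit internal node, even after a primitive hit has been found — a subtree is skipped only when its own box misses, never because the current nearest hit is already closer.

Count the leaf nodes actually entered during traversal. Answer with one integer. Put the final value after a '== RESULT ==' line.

Walk:
N0 x:[35/3,76/3] y:[19/2,59/2] z:[-11,23] -> hit [35/3,23], descend [4, 8, 10, 13]
  N4 x:[43/3,58/3] y:[23/2,41/2] z:[-4,23] -> hit [43/3,58/3], descend [3, 11]
    N3 x:[52/3,58/3] y:[14,20] z:[16,23] -> hit [52/3,58/3] leaf, test {P3(miss), P10(miss)}
    N11 x:[43/3,53/3] y:[23/2,41/2] z:[-4,3] -> miss, prune
  N8 x:[56/3,24] y:[19,29] z:[-11,17] -> miss, prune
  N10 x:[18,76/3] y:[19/2,31/2] z:[-11,9] -> miss, prune
  N13 x:[35/3,44/3] y:[23/2,59/2] z:[5,19] -> hit [35/3,44/3], descend [7, 9]
    N7 x:[35/3,44/3] y:[23/2,37/2] z:[13,19] -> hit [13,44/3] leaf, test {P7@t=13, P12(miss)}
    N9 x:[12,44/3] y:[20,59/2] z:[5,10] -> miss, prune

Visited [0, 4, 3, 11, 8, 10, 13, 7, 9]. Tests: 9 box, 2 leaf. Nearest: P7.

== RESULT ==
2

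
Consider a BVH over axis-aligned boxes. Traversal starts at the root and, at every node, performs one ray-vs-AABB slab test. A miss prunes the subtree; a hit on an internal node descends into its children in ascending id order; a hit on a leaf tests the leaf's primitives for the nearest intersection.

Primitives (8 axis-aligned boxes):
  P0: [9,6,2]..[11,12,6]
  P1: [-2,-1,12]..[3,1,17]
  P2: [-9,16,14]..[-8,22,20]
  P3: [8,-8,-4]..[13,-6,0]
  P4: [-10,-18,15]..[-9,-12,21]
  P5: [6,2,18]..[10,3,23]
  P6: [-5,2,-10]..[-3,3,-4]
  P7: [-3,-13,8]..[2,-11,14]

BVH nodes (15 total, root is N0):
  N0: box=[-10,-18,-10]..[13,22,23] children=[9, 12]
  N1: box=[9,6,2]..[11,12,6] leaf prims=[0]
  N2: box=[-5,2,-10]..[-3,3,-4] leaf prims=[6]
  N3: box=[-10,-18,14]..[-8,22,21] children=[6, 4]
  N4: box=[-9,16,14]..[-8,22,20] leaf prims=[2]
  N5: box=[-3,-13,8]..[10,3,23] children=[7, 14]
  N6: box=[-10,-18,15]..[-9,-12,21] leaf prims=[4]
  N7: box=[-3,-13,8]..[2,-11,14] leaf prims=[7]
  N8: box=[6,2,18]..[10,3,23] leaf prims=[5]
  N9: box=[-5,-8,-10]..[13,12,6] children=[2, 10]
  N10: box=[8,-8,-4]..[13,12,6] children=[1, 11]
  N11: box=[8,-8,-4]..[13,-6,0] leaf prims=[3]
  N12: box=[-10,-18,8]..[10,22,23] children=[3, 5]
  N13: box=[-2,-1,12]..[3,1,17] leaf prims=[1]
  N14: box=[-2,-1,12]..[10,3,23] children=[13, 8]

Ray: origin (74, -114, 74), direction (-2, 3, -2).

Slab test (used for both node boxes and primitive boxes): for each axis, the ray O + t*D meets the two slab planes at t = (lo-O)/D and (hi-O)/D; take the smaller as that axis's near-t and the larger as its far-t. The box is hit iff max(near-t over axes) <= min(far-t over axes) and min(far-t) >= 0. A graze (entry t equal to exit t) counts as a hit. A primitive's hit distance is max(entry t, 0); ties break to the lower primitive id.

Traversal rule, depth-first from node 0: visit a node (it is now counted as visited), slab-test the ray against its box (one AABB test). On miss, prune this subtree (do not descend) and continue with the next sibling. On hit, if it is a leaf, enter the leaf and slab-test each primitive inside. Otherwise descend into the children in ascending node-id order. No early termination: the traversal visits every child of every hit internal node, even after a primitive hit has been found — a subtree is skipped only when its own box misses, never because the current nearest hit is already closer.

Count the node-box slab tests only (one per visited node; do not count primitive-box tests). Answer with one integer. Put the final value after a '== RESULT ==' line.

Traverse from the root:
N0 x:[61/2,42] y:[32,136/3] z:[51/2,42] -> hit [32,42], descend [9, 12]
  N9 x:[61/2,79/2] y:[106/3,42] z:[34,42] -> hit [106/3,79/2], descend [2, 10]
    N2 x:[77/2,79/2] y:[116/3,39] z:[39,42] -> hit [39,39] leaf, test {P6@t=39}
    N10 x:[61/2,33] y:[106/3,42] z:[34,39] -> miss, prune
  N12 x:[32,42] y:[32,136/3] z:[51/2,33] -> hit [32,33], descend [3, 5]
    N3 x:[41,42] y:[32,136/3] z:[53/2,30] -> miss, prune
    N5 x:[32,77/2] y:[101/3,39] z:[51/2,33] -> miss, prune

7 AABB tests over nodes [0, 9, 2, 10, 12, 3, 5]; 1 leaf entered; closest P6.

== RESULT ==
7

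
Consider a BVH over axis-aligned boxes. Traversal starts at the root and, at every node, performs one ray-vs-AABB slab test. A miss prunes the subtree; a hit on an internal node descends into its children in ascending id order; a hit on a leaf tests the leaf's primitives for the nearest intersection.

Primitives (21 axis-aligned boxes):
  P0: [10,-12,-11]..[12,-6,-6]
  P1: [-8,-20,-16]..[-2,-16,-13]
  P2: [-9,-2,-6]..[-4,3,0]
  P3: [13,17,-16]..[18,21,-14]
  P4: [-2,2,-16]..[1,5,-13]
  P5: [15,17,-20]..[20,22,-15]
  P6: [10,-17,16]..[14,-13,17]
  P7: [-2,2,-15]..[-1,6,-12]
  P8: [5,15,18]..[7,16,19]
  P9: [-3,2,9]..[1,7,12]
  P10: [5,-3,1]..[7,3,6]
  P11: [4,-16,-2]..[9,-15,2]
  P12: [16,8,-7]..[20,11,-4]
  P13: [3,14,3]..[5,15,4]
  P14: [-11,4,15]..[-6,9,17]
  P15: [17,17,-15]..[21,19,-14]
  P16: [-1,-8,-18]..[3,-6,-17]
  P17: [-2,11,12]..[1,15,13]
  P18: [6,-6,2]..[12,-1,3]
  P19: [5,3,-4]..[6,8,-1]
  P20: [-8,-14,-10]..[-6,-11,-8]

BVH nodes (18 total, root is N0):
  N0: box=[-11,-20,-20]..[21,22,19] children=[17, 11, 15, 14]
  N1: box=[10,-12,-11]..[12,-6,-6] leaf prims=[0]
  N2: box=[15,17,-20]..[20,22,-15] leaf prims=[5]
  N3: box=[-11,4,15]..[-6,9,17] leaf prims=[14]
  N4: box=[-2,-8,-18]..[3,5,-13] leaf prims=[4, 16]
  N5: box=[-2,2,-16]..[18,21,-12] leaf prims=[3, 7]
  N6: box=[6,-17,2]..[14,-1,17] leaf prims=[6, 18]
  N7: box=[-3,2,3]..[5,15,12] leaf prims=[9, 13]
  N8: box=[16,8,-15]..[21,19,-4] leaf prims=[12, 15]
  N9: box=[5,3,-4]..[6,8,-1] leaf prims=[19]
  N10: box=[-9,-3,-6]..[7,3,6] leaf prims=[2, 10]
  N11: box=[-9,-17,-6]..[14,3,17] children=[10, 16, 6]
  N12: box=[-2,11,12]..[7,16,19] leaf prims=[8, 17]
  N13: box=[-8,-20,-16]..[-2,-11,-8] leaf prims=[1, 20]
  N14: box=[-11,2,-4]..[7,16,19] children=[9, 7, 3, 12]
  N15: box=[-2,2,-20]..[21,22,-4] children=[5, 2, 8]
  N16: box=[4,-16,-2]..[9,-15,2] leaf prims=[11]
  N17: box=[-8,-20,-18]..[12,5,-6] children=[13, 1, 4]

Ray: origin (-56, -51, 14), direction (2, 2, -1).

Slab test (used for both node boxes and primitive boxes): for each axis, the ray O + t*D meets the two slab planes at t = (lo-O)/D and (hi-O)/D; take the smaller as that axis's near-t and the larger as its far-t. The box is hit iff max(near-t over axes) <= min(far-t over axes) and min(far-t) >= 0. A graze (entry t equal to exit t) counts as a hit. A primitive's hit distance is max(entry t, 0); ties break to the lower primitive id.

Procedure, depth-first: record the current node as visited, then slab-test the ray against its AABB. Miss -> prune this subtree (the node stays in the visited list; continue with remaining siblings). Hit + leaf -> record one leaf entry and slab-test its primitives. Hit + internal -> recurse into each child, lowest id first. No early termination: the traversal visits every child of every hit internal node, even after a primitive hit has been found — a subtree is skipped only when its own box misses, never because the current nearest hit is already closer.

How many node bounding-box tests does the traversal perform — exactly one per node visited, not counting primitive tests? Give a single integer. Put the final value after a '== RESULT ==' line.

Traverse from the root:
N0 x:[45/2,77/2] y:[31/2,73/2] z:[-5,34] -> hit [45/2,34], descend [11, 14, 15, 17]
  N11 x:[47/2,35] y:[17,27] z:[-3,20] -> miss, prune
  N14 x:[45/2,63/2] y:[53/2,67/2] z:[-5,18] -> miss, prune
  N15 x:[27,77/2] y:[53/2,73/2] z:[18,34] -> hit [27,34], descend [2, 5, 8]
    N2 x:[71/2,38] y:[34,73/2] z:[29,34] -> miss, prune
    N5 x:[27,37] y:[53/2,36] z:[26,30] -> hit [27,30] leaf, test {P3(miss), P7@t=27}
    N8 x:[36,77/2] y:[59/2,35] z:[18,29] -> miss, prune
  N17 x:[24,34] y:[31/2,28] z:[20,32] -> hit [24,28], descend [1, 4, 13]
    N1 x:[33,34] y:[39/2,45/2] z:[20,25] -> miss, prune
    N4 x:[27,59/2] y:[43/2,28] z:[27,32] -> hit [27,28] leaf, test {P4@t=27, P16(miss)}
    N13 x:[24,27] y:[31/2,20] z:[22,30] -> miss, prune

11 AABB tests over nodes [0, 11, 14, 15, 2, 5, 8, 17, 1, 4, 13]; 2 leaves entered; closest P4.

== RESULT ==
11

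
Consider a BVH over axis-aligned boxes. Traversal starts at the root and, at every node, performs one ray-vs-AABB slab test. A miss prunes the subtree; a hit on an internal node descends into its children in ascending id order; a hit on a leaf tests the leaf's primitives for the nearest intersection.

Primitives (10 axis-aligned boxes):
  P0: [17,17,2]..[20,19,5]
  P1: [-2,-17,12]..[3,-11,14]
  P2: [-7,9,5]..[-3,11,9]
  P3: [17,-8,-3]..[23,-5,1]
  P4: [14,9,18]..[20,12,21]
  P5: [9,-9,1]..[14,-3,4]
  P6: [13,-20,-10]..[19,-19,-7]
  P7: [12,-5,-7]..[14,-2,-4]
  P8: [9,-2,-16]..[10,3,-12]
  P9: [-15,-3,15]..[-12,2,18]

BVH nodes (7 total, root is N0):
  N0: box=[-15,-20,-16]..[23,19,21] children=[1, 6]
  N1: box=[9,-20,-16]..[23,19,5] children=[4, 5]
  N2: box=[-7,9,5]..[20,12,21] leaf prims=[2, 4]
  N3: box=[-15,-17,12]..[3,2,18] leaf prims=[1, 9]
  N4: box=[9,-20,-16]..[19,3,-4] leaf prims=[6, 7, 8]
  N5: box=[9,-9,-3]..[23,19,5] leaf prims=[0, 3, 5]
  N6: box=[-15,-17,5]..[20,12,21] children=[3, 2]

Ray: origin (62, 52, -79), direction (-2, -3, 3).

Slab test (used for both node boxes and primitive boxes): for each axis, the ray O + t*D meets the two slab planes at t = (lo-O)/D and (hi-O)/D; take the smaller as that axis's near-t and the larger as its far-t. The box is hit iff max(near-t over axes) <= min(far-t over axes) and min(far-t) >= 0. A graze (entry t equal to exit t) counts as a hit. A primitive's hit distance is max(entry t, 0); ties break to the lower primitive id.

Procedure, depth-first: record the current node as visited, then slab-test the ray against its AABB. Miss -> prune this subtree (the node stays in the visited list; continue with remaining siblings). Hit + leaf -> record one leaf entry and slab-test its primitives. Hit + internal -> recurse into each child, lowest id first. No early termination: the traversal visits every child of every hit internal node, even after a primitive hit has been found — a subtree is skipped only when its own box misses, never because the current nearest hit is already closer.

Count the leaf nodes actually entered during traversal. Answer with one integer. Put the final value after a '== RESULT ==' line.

Traverse from the root:
N0 x:[39/2,77/2] y:[11,24] z:[21,100/3] -> hit [21,24], descend [1, 6]
  N1 x:[39/2,53/2] y:[11,24] z:[21,28] -> hit [21,24], descend [4, 5]
    N4 x:[43/2,53/2] y:[49/3,24] z:[21,25] -> hit [43/2,24] leaf, test {P6@t=71/3, P7(miss), P8(miss)}
    N5 x:[39/2,53/2] y:[11,61/3] z:[76/3,28] -> miss, prune
  N6 x:[21,77/2] y:[40/3,23] z:[28,100/3] -> miss, prune

Visited [0, 1, 4, 5, 6]. Tests: 5 box, 1 leaf. Nearest: P6.

== RESULT ==
1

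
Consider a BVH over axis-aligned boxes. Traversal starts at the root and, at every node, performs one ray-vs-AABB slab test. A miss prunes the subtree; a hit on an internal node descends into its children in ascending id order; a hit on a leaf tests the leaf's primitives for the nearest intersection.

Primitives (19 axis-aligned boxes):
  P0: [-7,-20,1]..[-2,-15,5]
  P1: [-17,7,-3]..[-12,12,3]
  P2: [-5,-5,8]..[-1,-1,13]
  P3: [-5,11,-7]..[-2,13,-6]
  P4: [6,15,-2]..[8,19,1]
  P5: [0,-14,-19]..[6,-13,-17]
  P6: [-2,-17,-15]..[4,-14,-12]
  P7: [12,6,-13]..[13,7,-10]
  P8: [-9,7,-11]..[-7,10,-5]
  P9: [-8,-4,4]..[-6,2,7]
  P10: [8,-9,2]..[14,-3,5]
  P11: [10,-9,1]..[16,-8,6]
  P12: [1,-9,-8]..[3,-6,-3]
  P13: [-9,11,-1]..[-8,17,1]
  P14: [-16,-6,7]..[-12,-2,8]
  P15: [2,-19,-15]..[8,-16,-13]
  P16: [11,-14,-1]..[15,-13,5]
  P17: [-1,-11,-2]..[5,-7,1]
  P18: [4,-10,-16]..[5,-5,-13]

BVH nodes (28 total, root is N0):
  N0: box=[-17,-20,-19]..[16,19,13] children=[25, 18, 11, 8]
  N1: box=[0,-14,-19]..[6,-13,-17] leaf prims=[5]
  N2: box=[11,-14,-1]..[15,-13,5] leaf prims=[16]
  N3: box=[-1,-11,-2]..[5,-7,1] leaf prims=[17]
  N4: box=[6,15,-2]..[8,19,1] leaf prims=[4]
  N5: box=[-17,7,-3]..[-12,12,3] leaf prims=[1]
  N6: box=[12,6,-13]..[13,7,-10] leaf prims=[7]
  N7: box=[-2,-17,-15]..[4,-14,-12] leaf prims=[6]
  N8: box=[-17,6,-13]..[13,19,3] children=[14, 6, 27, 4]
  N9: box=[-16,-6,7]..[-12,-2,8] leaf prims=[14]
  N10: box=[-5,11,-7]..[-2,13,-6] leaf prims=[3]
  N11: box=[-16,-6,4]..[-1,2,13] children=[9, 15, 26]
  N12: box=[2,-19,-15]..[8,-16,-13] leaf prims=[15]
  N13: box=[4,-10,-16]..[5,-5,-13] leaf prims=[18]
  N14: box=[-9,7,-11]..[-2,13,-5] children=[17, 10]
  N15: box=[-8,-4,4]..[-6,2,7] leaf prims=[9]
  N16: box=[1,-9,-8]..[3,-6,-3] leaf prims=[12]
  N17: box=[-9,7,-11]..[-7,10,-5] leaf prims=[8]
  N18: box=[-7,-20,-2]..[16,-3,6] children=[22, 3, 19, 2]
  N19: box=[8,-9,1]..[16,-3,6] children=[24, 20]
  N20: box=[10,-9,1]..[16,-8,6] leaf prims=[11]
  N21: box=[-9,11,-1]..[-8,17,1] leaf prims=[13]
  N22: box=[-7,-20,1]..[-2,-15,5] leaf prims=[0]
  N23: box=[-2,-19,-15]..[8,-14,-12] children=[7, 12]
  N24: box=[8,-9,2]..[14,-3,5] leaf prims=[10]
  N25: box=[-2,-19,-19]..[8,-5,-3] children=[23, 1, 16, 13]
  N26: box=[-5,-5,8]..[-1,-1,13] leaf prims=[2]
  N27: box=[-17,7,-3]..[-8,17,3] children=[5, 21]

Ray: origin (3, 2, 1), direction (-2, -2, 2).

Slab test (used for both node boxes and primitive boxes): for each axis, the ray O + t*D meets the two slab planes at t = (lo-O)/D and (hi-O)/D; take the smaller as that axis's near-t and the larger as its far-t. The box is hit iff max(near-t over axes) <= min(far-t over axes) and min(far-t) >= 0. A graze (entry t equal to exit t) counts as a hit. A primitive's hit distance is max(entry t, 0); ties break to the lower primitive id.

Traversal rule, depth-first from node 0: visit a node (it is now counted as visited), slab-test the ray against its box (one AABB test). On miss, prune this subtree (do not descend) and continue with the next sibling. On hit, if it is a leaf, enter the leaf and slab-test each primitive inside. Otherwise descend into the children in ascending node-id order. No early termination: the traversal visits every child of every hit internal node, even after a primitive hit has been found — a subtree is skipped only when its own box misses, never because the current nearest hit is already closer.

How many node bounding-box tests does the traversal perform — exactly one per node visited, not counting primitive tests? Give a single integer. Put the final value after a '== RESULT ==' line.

Trace the traversal:
N0 x:[-13/2,10] y:[-17/2,11] z:[-10,6] -> hit [-13/2,6], descend [8, 11, 18, 25]
  N8 x:[-5,10] y:[-17/2,-2] z:[-7,1] -> miss, prune
  N11 x:[2,19/2] y:[0,4] z:[3/2,6] -> hit [2,4], descend [9, 15, 26]
    N9 x:[15/2,19/2] y:[2,4] z:[3,7/2] -> miss, prune
    N15 x:[9/2,11/2] y:[0,3] z:[3/2,3] -> miss, prune
    N26 x:[2,4] y:[3/2,7/2] z:[7/2,6] -> hit [7/2,7/2] leaf, test {P2@t=7/2}
  N18 x:[-13/2,5] y:[5/2,11] z:[-3/2,5/2] -> hit [5/2,5/2], descend [2, 3, 19, 22]
    N2 x:[-6,-4] y:[15/2,8] z:[-1,2] -> miss, prune
    N3 x:[-1,2] y:[9/2,13/2] z:[-3/2,0] -> miss, prune
    N19 x:[-13/2,-5/2] y:[5/2,11/2] z:[0,5/2] -> miss, prune
    N22 x:[5/2,5] y:[17/2,11] z:[0,2] -> miss, prune
  N25 x:[-5/2,5/2] y:[7/2,21/2] z:[-10,-2] -> miss, prune

Summary -> nodes [0, 8, 11, 9, 15, 26, 18, 2, 3, 19, 22, 25]; box-tests=12; leaf-entries=1; first=P2

== RESULT ==
12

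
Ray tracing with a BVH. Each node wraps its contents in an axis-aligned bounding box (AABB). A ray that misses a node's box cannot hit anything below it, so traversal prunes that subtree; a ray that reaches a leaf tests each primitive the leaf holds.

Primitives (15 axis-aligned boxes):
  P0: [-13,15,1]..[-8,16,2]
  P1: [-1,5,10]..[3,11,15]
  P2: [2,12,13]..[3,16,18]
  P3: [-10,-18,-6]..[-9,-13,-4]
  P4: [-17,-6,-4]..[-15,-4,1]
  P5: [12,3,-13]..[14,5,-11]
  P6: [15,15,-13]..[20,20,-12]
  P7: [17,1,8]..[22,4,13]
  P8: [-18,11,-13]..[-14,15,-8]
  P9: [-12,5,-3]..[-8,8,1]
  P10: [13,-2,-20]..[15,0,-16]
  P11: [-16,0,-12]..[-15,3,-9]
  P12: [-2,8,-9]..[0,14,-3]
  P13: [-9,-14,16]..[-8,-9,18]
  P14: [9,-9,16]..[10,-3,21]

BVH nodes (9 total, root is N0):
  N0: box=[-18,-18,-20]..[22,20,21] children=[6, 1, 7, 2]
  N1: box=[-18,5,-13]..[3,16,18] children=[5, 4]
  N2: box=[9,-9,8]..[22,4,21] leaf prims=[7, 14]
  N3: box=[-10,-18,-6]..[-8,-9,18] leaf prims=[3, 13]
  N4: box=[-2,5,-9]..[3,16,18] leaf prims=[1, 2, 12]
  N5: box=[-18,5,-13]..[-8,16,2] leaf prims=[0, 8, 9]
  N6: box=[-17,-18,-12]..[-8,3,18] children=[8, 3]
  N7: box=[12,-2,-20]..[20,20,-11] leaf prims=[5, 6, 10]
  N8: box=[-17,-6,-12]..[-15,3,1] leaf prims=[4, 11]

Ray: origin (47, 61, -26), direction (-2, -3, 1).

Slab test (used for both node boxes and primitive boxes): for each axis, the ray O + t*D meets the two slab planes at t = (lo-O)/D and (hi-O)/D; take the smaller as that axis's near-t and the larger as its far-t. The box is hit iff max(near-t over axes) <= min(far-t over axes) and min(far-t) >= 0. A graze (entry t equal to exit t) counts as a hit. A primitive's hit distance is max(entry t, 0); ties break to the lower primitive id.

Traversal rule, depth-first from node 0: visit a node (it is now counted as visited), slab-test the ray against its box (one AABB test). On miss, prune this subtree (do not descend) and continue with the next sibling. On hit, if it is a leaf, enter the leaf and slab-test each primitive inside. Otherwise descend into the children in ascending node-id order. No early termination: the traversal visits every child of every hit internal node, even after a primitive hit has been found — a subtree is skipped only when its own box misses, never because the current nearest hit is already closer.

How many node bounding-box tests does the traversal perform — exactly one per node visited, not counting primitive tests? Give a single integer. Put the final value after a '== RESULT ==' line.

Walk:
N0 x:[25/2,65/2] y:[41/3,79/3] z:[6,47] -> hit [41/3,79/3], descend [1, 2, 6, 7]
  N1 x:[22,65/2] y:[15,56/3] z:[13,44] -> miss, prune
  N2 x:[25/2,19] y:[19,70/3] z:[34,47] -> miss, prune
  N6 x:[55/2,32] y:[58/3,79/3] z:[14,44] -> miss, prune
  N7 x:[27/2,35/2] y:[41/3,21] z:[6,15] -> hit [41/3,15] leaf, test {P5(miss), P6@t=41/3, P10(miss)}

order=[0, 1, 2, 6, 7]  |boxes|=5  |leaves|=1  hit=P6

== RESULT ==
5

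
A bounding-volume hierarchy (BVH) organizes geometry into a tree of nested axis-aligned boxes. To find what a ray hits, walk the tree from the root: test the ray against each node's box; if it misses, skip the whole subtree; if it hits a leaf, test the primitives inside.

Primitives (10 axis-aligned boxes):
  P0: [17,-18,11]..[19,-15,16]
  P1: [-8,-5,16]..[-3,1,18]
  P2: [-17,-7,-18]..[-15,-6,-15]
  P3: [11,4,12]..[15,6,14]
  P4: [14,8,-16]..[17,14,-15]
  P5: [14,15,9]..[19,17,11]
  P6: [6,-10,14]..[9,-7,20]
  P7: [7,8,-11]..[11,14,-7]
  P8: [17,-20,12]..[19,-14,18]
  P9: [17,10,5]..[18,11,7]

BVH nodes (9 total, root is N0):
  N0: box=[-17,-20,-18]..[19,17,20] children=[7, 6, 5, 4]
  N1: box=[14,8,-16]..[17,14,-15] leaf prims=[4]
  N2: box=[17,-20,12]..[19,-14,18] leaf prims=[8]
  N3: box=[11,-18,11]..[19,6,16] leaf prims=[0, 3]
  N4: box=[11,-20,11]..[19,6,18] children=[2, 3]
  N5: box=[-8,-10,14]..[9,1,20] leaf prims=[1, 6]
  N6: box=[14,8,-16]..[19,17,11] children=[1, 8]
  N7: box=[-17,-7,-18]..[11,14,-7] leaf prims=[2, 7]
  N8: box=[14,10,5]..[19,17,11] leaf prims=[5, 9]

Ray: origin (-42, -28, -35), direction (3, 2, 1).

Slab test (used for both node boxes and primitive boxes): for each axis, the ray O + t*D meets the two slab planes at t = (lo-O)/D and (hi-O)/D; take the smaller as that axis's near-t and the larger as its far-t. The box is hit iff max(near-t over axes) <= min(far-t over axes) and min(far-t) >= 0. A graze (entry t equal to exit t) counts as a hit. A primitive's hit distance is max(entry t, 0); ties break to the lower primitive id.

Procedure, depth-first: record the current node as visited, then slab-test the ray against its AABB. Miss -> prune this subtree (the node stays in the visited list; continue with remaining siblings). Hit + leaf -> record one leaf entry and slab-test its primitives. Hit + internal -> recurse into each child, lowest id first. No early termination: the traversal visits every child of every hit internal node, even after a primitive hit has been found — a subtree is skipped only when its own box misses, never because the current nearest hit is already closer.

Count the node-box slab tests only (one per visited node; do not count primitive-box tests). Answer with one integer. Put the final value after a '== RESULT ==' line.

Traverse from the root:
N0 x:[25/3,61/3] y:[4,45/2] z:[17,55] -> hit [17,61/3], descend [4, 5, 6, 7]
  N4 x:[53/3,61/3] y:[4,17] z:[46,53] -> miss, prune
  N5 x:[34/3,17] y:[9,29/2] z:[49,55] -> miss, prune
  N6 x:[56/3,61/3] y:[18,45/2] z:[19,46] -> hit [19,61/3], descend [1, 8]
    N1 x:[56/3,59/3] y:[18,21] z:[19,20] -> hit [19,59/3] leaf, test {P4@t=19}
    N8 x:[56/3,61/3] y:[19,45/2] z:[40,46] -> miss, prune
  N7 x:[25/3,53/3] y:[21/2,21] z:[17,28] -> hit [17,53/3] leaf, test {P2(miss), P7(miss)}

Summary -> nodes [0, 4, 5, 6, 1, 8, 7]; box-tests=7; leaf-entries=2; first=P4

== RESULT ==
7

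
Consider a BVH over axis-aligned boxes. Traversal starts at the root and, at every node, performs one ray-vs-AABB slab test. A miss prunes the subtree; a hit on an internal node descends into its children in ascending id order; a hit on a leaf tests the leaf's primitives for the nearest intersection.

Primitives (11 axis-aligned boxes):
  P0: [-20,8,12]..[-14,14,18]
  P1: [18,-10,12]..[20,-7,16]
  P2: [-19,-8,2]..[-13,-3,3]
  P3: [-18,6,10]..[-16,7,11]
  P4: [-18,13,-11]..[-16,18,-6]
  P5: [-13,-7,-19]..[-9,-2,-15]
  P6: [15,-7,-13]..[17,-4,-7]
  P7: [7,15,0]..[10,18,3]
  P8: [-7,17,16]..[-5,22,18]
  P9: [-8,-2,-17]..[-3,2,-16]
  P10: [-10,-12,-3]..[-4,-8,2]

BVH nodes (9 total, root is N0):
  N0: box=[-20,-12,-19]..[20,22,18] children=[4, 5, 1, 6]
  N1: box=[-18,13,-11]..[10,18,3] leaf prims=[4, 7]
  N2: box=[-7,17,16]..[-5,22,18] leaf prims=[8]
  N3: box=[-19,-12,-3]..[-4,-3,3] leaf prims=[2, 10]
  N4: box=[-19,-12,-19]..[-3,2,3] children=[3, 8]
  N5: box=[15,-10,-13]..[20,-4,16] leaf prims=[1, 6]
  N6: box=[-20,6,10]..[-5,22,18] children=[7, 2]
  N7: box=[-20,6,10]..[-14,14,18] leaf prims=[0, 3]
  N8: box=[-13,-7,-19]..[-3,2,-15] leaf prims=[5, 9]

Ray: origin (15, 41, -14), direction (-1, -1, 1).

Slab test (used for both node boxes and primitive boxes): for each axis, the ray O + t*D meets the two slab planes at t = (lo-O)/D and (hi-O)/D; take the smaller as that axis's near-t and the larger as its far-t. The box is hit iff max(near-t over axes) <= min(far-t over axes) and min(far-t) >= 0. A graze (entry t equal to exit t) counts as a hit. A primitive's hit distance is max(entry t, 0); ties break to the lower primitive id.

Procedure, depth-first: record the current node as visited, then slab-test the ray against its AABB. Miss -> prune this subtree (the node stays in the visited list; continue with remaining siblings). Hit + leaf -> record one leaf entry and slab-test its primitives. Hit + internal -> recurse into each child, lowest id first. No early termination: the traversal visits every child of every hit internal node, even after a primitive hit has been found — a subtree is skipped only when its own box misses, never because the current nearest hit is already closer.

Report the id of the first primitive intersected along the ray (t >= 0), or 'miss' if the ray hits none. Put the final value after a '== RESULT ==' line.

Trace the traversal:
N0 x:[-5,35] y:[19,53] z:[-5,32] -> hit [19,32], descend [1, 4, 5, 6]
  N1 x:[5,33] y:[23,28] z:[3,17] -> miss, prune
  N4 x:[18,34] y:[39,53] z:[-5,17] -> miss, prune
  N5 x:[-5,0] y:[45,51] z:[1,30] -> miss, prune
  N6 x:[20,35] y:[19,35] z:[24,32] -> hit [24,32], descend [2, 7]
    N2 x:[20,22] y:[19,24] z:[30,32] -> miss, prune
    N7 x:[29,35] y:[27,35] z:[24,32] -> hit [29,32] leaf, test {P0@t=29, P3(miss)}

order=[0, 1, 4, 5, 6, 2, 7]  |boxes|=7  |leaves|=1  hit=P0

== RESULT ==
0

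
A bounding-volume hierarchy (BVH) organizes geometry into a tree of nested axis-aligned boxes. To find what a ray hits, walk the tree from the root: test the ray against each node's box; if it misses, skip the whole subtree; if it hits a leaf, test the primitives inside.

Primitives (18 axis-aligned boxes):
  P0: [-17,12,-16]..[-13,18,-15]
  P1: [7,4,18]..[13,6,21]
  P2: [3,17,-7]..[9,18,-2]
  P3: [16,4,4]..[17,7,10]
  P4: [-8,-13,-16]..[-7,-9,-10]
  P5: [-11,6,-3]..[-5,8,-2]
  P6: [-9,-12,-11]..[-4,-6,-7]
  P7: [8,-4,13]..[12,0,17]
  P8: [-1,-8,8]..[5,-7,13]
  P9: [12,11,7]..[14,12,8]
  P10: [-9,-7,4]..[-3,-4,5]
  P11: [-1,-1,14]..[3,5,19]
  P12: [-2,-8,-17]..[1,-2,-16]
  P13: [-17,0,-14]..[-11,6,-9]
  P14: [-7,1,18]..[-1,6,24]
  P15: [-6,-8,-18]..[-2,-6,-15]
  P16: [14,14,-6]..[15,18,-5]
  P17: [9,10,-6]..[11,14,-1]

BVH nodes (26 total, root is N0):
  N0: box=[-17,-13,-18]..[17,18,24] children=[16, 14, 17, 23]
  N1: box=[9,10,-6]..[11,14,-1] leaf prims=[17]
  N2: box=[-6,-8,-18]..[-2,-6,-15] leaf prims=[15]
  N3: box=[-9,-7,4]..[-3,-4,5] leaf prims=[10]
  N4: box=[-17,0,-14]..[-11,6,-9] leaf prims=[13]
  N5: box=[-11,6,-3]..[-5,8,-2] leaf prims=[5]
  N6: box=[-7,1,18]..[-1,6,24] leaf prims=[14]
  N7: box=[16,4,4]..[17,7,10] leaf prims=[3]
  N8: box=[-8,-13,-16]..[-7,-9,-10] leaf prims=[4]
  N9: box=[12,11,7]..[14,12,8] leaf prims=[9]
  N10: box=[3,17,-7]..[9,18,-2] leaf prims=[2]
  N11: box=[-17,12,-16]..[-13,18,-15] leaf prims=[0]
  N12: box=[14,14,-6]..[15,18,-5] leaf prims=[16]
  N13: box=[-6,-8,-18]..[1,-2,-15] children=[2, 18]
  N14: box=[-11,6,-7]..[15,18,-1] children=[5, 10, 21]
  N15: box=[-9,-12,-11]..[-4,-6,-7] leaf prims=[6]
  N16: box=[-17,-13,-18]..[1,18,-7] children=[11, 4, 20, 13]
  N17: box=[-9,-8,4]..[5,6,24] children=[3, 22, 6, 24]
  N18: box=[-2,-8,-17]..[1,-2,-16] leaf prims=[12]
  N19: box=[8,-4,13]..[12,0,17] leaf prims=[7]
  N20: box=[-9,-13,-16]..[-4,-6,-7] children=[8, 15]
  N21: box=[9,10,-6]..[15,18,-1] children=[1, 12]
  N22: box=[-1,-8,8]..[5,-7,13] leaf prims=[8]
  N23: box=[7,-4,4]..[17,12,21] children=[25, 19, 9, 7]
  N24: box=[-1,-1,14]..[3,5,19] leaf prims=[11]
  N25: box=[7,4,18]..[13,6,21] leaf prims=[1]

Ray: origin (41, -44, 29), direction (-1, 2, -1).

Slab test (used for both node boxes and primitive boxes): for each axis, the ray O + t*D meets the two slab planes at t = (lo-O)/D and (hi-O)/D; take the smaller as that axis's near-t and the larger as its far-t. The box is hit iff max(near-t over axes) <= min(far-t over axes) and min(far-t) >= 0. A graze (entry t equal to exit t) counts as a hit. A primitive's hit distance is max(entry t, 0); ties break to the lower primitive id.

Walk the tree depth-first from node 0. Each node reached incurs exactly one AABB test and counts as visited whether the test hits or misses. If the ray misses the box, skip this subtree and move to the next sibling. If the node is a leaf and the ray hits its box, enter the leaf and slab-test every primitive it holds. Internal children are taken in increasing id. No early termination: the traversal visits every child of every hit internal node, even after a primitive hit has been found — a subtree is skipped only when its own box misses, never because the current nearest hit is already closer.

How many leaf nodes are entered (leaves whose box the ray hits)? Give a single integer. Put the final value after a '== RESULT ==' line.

Trace the traversal:
N0 x:[24,58] y:[31/2,31] z:[5,47] -> hit [24,31], descend [14, 16, 17, 23]
  N14 x:[26,52] y:[25,31] z:[30,36] -> hit [30,31], descend [5, 10, 21]
    N5 x:[46,52] y:[25,26] z:[31,32] -> miss, prune
    N10 x:[32,38] y:[61/2,31] z:[31,36] -> miss, prune
    N21 x:[26,32] y:[27,31] z:[30,35] -> hit [30,31], descend [1, 12]
      N1 x:[30,32] y:[27,29] z:[30,35] -> miss, prune
      N12 x:[26,27] y:[29,31] z:[34,35] -> miss, prune
  N16 x:[40,58] y:[31/2,31] z:[36,47] -> miss, prune
  N17 x:[36,50] y:[18,25] z:[5,25] -> miss, prune
  N23 x:[24,34] y:[20,28] z:[8,25] -> hit [24,25], descend [7, 9, 19, 25]
    N7 x:[24,25] y:[24,51/2] z:[19,25] -> hit [24,25] leaf, test {P3@t=24}
    N9 x:[27,29] y:[55/2,28] z:[21,22] -> miss, prune
    N19 x:[29,33] y:[20,22] z:[12,16] -> miss, prune
    N25 x:[28,34] y:[24,25] z:[8,11] -> miss, prune

order=[0, 14, 5, 10, 21, 1, 12, 16, 17, 23, 7, 9, 19, 25]  |boxes|=14  |leaves|=1  hit=P3

== RESULT ==
1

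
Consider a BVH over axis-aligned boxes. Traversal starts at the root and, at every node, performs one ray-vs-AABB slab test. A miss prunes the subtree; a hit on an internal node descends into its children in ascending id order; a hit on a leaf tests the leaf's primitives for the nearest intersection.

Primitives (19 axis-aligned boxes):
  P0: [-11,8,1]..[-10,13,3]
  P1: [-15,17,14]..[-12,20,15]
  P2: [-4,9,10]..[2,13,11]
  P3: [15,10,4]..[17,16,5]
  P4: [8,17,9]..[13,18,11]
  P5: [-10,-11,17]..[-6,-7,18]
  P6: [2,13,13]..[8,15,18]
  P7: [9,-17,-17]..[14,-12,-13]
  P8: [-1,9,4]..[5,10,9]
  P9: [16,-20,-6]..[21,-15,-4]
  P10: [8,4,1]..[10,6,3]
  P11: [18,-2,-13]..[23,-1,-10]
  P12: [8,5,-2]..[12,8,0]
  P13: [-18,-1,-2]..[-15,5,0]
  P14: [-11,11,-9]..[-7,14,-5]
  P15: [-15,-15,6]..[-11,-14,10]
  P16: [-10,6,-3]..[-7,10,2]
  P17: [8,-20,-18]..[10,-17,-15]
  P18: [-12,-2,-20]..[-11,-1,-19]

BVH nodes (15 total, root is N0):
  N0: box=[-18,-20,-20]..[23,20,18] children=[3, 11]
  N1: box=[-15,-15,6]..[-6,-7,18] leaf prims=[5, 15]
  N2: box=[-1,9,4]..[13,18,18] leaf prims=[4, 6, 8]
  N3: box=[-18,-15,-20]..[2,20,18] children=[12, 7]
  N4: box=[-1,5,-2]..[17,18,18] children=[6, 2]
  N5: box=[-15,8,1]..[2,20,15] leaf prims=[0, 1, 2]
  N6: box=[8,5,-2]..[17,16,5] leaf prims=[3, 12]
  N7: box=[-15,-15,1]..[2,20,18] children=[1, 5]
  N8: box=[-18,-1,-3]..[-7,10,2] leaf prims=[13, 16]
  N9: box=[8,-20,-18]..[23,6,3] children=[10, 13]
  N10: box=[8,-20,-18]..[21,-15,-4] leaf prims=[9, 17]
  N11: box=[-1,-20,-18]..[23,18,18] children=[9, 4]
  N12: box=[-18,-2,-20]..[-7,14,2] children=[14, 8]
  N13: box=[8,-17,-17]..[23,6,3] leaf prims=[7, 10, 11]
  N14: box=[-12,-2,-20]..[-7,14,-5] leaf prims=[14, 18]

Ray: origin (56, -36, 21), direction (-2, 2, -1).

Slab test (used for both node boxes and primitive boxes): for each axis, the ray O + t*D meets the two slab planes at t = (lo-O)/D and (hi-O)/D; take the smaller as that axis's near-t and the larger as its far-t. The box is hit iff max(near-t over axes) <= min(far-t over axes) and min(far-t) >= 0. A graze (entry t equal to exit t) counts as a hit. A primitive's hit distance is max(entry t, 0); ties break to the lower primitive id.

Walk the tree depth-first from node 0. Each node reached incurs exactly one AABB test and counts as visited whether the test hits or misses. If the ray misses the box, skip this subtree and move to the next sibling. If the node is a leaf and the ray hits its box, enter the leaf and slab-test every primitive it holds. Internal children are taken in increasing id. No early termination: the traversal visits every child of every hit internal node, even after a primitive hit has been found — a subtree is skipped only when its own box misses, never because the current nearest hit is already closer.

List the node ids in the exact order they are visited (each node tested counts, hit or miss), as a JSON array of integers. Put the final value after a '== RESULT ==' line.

Trace the traversal:
N0 x:[33/2,37] y:[8,28] z:[3,41] -> hit [33/2,28], descend [3, 11]
  N3 x:[27,37] y:[21/2,28] z:[3,41] -> hit [27,28], descend [7, 12]
    N7 x:[27,71/2] y:[21/2,28] z:[3,20] -> miss, prune
    N12 x:[63/2,37] y:[17,25] z:[19,41] -> miss, prune
  N11 x:[33/2,57/2] y:[8,27] z:[3,39] -> hit [33/2,27], descend [4, 9]
    N4 x:[39/2,57/2] y:[41/2,27] z:[3,23] -> hit [41/2,23], descend [2, 6]
      N2 x:[43/2,57/2] y:[45/2,27] z:[3,17] -> miss, prune
      N6 x:[39/2,24] y:[41/2,26] z:[16,23] -> hit [41/2,23] leaf, test {P3(miss), P12@t=22}
    N9 x:[33/2,24] y:[8,21] z:[18,39] -> hit [18,21], descend [10, 13]
      N10 x:[35/2,24] y:[8,21/2] z:[25,39] -> miss, prune
      N13 x:[33/2,24] y:[19/2,21] z:[18,38] -> hit [18,21] leaf, test {P7(miss), P10(miss), P11(miss)}

order=[0, 3, 7, 12, 11, 4, 2, 6, 9, 10, 13]  |boxes|=11  |leaves|=2  hit=P12

== RESULT ==
[0, 3, 7, 12, 11, 4, 2, 6, 9, 10, 13]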